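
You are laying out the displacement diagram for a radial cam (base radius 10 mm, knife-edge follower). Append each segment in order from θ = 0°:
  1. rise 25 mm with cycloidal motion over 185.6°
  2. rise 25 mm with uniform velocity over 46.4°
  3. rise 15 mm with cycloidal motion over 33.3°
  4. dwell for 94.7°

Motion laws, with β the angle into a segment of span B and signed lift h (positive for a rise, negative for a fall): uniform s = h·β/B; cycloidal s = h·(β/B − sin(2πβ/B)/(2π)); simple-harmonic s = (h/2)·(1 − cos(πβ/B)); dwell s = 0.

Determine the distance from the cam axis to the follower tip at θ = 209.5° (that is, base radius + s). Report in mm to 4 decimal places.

seg 1 [0°–185.6°] cycloidal, h=25: full span → s += 25 → s = 25.0000
seg 2 [185.6°–232°] uniform, h=25: θ=209.5° here. β=23.9, B=46.4. 25·23.9/46.4 = 12.8772 → s = 37.8772
radial distance = base radius + s = 10 + 37.8772 = 47.8772

47.8772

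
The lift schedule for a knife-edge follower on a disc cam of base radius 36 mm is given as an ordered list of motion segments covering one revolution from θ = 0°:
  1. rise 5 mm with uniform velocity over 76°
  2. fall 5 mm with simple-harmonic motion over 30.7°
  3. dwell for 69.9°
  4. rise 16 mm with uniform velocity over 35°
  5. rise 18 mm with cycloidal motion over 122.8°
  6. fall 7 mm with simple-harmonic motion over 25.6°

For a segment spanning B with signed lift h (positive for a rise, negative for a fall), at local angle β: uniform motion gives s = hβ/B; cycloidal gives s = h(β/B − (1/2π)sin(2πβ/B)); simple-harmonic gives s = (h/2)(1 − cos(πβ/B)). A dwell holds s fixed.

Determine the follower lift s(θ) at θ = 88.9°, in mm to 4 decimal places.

seg 1 [0°–76°] uniform, h=5: full span → s += 5 → s = 5.0000
seg 2 [76°–106.7°] simple-harmonic, h=-5: θ=88.9° here. β=12.9, B=30.7. -5/2·(1 − cos(π·0.4202)) = -1.8798 → s = 3.1202

3.1202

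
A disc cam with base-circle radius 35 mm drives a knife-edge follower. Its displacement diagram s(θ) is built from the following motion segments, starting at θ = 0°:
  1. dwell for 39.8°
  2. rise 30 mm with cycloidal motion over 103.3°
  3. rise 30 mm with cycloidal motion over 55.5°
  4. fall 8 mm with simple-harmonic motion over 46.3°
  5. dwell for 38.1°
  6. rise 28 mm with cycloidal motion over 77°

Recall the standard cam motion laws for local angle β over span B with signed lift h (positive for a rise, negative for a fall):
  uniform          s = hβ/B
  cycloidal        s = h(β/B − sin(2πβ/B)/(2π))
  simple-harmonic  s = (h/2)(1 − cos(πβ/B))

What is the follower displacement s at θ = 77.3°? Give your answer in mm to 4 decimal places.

seg 1 [0°–39.8°] dwell: s stays 0.0000
seg 2 [39.8°–143.1°] cycloidal, h=30: θ=77.3° here. β=37.5, B=103.3. 30·(0.3630 − sin(2π·0.3630)/(2π)) = 7.2701 → s = 7.2701

7.2701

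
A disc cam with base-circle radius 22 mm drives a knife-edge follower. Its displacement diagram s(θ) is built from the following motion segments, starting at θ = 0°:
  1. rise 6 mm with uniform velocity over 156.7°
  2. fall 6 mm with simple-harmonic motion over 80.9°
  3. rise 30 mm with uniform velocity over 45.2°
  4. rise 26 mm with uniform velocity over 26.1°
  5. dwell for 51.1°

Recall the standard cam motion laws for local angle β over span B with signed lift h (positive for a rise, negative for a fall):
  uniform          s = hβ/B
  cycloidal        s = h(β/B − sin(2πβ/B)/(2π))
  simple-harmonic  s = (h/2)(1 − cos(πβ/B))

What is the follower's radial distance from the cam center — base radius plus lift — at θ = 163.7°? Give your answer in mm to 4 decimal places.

seg 1 [0°–156.7°] uniform, h=6: full span → s += 6 → s = 6.0000
seg 2 [156.7°–237.6°] simple-harmonic, h=-6: θ=163.7° here. β=7, B=80.9. -6/2·(1 − cos(π·0.0865)) = -0.1102 → s = 5.8898
radial distance = base radius + s = 22 + 5.8898 = 27.8898

27.8898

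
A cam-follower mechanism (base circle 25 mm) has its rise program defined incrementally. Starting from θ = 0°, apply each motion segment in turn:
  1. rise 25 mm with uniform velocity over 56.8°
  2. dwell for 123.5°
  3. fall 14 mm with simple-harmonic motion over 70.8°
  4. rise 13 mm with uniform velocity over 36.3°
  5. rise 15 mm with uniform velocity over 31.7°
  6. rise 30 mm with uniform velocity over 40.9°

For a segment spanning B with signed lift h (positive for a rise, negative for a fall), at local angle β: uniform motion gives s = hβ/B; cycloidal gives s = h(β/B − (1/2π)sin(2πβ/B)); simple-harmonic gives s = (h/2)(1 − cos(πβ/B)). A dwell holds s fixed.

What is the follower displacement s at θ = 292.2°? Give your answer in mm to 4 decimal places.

seg 1 [0°–56.8°] uniform, h=25: full span → s += 25 → s = 25.0000
seg 2 [56.8°–180.3°] dwell: s stays 25.0000
seg 3 [180.3°–251.1°] simple-harmonic, h=-14: full span → s += -14 → s = 11.0000
seg 4 [251.1°–287.4°] uniform, h=13: full span → s += 13 → s = 24.0000
seg 5 [287.4°–319.1°] uniform, h=15: θ=292.2° here. β=4.8, B=31.7. 15·4.8/31.7 = 2.2713 → s = 26.2713

26.2713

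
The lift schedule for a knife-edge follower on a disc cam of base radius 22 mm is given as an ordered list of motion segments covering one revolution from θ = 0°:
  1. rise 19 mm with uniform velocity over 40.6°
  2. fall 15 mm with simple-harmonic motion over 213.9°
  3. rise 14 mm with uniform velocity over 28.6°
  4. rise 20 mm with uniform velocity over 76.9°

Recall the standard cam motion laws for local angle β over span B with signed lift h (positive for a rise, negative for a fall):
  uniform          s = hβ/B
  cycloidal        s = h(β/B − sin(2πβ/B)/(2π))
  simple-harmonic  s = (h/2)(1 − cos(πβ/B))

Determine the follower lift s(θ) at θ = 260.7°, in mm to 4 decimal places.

seg 1 [0°–40.6°] uniform, h=19: full span → s += 19 → s = 19.0000
seg 2 [40.6°–254.5°] simple-harmonic, h=-15: full span → s += -15 → s = 4.0000
seg 3 [254.5°–283.1°] uniform, h=14: θ=260.7° here. β=6.2, B=28.6. 14·6.2/28.6 = 3.0350 → s = 7.0350

7.0350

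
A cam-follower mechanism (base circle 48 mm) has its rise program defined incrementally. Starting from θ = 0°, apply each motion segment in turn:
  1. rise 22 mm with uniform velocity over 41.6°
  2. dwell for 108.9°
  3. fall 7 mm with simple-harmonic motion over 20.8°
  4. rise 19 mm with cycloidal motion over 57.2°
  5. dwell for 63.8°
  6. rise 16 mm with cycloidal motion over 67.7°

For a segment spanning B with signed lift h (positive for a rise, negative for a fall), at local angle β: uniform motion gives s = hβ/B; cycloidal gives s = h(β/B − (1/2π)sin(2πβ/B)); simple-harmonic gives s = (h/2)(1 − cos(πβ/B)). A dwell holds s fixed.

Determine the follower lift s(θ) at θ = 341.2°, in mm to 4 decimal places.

seg 1 [0°–41.6°] uniform, h=22: full span → s += 22 → s = 22.0000
seg 2 [41.6°–150.5°] dwell: s stays 22.0000
seg 3 [150.5°–171.3°] simple-harmonic, h=-7: full span → s += -7 → s = 15.0000
seg 4 [171.3°–228.5°] cycloidal, h=19: full span → s += 19 → s = 34.0000
seg 5 [228.5°–292.3°] dwell: s stays 34.0000
seg 6 [292.3°–360°] cycloidal, h=16: θ=341.2° here. β=48.9, B=67.7. 16·(0.7223 − sin(2π·0.7223)/(2π)) = 14.0649 → s = 48.0649

48.0649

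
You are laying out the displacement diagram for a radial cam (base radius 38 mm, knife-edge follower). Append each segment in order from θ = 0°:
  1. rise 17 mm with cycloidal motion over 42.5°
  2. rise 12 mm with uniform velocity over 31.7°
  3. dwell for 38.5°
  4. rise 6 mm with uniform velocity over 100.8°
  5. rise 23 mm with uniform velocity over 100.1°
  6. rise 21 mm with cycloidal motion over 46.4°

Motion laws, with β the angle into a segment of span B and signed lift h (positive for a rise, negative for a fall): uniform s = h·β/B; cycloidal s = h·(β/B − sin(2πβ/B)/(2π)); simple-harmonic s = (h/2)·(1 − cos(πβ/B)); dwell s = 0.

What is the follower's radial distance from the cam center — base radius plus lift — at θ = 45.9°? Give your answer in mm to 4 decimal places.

seg 1 [0°–42.5°] cycloidal, h=17: full span → s += 17 → s = 17.0000
seg 2 [42.5°–74.2°] uniform, h=12: θ=45.9° here. β=3.4, B=31.7. 12·3.4/31.7 = 1.2871 → s = 18.2871
radial distance = base radius + s = 38 + 18.2871 = 56.2871

56.2871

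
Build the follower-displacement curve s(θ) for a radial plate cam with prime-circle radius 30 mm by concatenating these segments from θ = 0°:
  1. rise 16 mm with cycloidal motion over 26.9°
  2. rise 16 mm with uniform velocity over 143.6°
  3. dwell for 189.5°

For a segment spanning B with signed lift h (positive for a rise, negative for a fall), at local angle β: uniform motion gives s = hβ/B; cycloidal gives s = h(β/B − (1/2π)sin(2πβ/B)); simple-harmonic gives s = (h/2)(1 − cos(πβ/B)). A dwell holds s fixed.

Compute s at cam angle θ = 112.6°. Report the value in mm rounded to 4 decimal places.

seg 1 [0°–26.9°] cycloidal, h=16: full span → s += 16 → s = 16.0000
seg 2 [26.9°–170.5°] uniform, h=16: θ=112.6° here. β=85.7, B=143.6. 16·85.7/143.6 = 9.5487 → s = 25.5487

25.5487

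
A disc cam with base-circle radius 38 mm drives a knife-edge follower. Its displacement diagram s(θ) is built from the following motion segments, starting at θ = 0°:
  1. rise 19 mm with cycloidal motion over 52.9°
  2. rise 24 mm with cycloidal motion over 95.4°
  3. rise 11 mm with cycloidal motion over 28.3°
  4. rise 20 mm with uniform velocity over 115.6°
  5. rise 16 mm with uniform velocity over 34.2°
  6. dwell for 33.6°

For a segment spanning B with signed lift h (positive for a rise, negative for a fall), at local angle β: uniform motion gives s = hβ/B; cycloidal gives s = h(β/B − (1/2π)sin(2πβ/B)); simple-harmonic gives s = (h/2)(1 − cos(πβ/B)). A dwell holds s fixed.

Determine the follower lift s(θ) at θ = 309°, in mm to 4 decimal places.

seg 1 [0°–52.9°] cycloidal, h=19: full span → s += 19 → s = 19.0000
seg 2 [52.9°–148.3°] cycloidal, h=24: full span → s += 24 → s = 43.0000
seg 3 [148.3°–176.6°] cycloidal, h=11: full span → s += 11 → s = 54.0000
seg 4 [176.6°–292.2°] uniform, h=20: full span → s += 20 → s = 74.0000
seg 5 [292.2°–326.4°] uniform, h=16: θ=309° here. β=16.8, B=34.2. 16·16.8/34.2 = 7.8596 → s = 81.8596

81.8596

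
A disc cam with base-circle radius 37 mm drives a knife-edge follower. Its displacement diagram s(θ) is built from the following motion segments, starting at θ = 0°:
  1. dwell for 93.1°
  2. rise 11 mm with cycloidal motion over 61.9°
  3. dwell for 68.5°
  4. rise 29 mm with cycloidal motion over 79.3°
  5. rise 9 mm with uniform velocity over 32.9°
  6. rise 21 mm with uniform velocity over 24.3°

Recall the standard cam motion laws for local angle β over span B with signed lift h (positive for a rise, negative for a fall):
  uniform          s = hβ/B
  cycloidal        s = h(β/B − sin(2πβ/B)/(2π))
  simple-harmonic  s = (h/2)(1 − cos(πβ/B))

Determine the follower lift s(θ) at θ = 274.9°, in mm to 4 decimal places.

seg 1 [0°–93.1°] dwell: s stays 0.0000
seg 2 [93.1°–155°] cycloidal, h=11: full span → s += 11 → s = 11.0000
seg 3 [155°–223.5°] dwell: s stays 11.0000
seg 4 [223.5°–302.8°] cycloidal, h=29: θ=274.9° here. β=51.4, B=79.3. 29·(0.6482 − sin(2π·0.6482)/(2π)) = 22.4996 → s = 33.4996

33.4996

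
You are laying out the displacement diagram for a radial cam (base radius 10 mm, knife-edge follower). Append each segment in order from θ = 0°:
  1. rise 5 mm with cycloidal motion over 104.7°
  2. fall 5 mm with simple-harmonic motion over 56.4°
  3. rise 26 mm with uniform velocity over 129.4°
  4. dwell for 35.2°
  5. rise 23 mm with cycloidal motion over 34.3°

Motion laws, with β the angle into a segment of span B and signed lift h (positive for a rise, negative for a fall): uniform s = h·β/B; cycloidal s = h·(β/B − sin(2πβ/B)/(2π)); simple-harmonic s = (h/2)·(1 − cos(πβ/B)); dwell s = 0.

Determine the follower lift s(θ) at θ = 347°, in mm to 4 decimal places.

seg 1 [0°–104.7°] cycloidal, h=5: full span → s += 5 → s = 5.0000
seg 2 [104.7°–161.1°] simple-harmonic, h=-5: full span → s += -5 → s = 0.0000
seg 3 [161.1°–290.5°] uniform, h=26: full span → s += 26 → s = 26.0000
seg 4 [290.5°–325.7°] dwell: s stays 26.0000
seg 5 [325.7°–360°] cycloidal, h=23: θ=347° here. β=21.3, B=34.3. 23·(0.6210 − sin(2π·0.6210)/(2π)) = 16.8052 → s = 42.8052

42.8052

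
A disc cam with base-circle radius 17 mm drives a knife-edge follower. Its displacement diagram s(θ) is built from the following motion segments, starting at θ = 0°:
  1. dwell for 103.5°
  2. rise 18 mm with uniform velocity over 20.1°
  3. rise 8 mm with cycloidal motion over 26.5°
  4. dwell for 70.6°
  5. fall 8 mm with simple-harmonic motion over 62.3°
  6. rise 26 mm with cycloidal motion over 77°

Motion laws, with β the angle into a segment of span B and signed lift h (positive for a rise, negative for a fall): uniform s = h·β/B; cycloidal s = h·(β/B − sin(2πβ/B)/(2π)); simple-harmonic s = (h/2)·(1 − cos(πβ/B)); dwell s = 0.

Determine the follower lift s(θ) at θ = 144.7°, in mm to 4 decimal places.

seg 1 [0°–103.5°] dwell: s stays 0.0000
seg 2 [103.5°–123.6°] uniform, h=18: full span → s += 18 → s = 18.0000
seg 3 [123.6°–150.1°] cycloidal, h=8: θ=144.7° here. β=21.1, B=26.5. 8·(0.7962 − sin(2π·0.7962)/(2π)) = 7.5897 → s = 25.5897

25.5897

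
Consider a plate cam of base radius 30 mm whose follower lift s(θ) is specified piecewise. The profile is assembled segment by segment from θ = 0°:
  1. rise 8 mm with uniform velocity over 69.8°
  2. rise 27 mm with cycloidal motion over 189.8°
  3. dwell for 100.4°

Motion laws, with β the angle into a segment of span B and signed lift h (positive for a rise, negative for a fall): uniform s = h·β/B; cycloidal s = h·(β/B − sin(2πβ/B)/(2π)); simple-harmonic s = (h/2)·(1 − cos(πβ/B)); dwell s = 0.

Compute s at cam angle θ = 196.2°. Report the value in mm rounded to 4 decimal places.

seg 1 [0°–69.8°] uniform, h=8: full span → s += 8 → s = 8.0000
seg 2 [69.8°–259.6°] cycloidal, h=27: θ=196.2° here. β=126.4, B=189.8. 27·(0.6660 − sin(2π·0.6660)/(2π)) = 21.6930 → s = 29.6930

29.6930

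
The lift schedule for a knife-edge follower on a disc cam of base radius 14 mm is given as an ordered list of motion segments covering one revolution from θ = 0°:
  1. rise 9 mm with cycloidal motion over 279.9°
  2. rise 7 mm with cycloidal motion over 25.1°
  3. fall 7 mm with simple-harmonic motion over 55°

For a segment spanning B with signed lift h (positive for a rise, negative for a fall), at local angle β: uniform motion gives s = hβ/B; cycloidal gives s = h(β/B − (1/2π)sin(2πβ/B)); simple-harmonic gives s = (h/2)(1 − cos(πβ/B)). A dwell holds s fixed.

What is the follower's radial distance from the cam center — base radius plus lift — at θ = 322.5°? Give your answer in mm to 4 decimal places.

seg 1 [0°–279.9°] cycloidal, h=9: full span → s += 9 → s = 9.0000
seg 2 [279.9°–305°] cycloidal, h=7: full span → s += 7 → s = 16.0000
seg 3 [305°–360°] simple-harmonic, h=-7: θ=322.5° here. β=17.5, B=55. -7/2·(1 − cos(π·0.3182)) = -1.6078 → s = 14.3922
radial distance = base radius + s = 14 + 14.3922 = 28.3922

28.3922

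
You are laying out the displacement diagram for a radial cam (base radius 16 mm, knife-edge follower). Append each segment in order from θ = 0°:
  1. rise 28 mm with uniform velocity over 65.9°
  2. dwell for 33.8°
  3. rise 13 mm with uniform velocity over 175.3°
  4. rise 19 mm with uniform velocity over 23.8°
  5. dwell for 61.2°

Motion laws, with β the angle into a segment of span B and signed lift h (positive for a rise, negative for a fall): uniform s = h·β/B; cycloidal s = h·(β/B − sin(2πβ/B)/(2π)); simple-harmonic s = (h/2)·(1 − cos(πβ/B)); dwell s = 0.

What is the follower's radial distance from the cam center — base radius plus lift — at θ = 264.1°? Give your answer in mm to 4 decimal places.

seg 1 [0°–65.9°] uniform, h=28: full span → s += 28 → s = 28.0000
seg 2 [65.9°–99.7°] dwell: s stays 28.0000
seg 3 [99.7°–275°] uniform, h=13: θ=264.1° here. β=164.4, B=175.3. 13·164.4/175.3 = 12.1917 → s = 40.1917
radial distance = base radius + s = 16 + 40.1917 = 56.1917

56.1917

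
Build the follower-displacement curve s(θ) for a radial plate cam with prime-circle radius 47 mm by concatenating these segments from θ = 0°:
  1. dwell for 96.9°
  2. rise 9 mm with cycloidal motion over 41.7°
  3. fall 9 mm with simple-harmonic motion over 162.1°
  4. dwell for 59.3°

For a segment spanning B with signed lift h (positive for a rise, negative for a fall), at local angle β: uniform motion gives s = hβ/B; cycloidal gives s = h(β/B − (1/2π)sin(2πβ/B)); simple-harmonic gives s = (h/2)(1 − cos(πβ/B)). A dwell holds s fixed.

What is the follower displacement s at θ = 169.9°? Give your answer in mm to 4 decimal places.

seg 1 [0°–96.9°] dwell: s stays 0.0000
seg 2 [96.9°–138.6°] cycloidal, h=9: full span → s += 9 → s = 9.0000
seg 3 [138.6°–300.7°] simple-harmonic, h=-9: θ=169.9° here. β=31.3, B=162.1. -9/2·(1 − cos(π·0.1931)) = -0.8029 → s = 8.1971

8.1971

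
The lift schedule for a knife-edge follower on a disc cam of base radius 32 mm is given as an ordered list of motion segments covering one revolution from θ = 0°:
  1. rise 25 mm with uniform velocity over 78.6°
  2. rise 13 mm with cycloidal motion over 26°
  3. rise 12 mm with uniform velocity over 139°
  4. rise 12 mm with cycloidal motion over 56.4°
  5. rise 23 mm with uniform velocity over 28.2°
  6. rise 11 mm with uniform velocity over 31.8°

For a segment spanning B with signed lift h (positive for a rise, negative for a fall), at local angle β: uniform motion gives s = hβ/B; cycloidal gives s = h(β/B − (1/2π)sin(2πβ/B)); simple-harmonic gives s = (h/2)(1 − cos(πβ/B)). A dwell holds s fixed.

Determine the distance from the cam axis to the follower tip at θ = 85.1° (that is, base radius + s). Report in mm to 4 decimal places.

seg 1 [0°–78.6°] uniform, h=25: full span → s += 25 → s = 25.0000
seg 2 [78.6°–104.6°] cycloidal, h=13: θ=85.1° here. β=6.5, B=26. 13·(0.2500 − sin(2π·0.2500)/(2π)) = 1.1810 → s = 26.1810
radial distance = base radius + s = 32 + 26.1810 = 58.1810

58.1810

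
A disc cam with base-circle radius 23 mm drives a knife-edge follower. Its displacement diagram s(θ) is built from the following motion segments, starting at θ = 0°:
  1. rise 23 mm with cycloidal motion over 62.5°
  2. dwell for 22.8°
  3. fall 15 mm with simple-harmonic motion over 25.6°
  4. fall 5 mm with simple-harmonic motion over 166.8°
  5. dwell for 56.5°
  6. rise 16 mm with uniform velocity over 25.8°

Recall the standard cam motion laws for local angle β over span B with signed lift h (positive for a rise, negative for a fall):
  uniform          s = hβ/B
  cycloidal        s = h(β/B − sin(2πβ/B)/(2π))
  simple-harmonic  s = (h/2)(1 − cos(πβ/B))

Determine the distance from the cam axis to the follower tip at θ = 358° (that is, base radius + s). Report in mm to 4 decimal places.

seg 1 [0°–62.5°] cycloidal, h=23: full span → s += 23 → s = 23.0000
seg 2 [62.5°–85.3°] dwell: s stays 23.0000
seg 3 [85.3°–110.9°] simple-harmonic, h=-15: full span → s += -15 → s = 8.0000
seg 4 [110.9°–277.7°] simple-harmonic, h=-5: full span → s += -5 → s = 3.0000
seg 5 [277.7°–334.2°] dwell: s stays 3.0000
seg 6 [334.2°–360°] uniform, h=16: θ=358° here. β=23.8, B=25.8. 16·23.8/25.8 = 14.7597 → s = 17.7597
radial distance = base radius + s = 23 + 17.7597 = 40.7597

40.7597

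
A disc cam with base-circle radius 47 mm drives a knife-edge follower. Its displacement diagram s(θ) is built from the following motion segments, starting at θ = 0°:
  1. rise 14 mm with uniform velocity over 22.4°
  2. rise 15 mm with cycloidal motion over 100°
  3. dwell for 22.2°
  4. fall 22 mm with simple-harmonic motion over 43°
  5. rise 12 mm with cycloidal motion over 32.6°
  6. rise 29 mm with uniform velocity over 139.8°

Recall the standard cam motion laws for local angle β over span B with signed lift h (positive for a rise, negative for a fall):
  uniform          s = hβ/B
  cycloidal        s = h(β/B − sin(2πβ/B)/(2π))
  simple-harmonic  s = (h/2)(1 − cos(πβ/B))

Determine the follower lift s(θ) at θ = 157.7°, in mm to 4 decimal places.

seg 1 [0°–22.4°] uniform, h=14: full span → s += 14 → s = 14.0000
seg 2 [22.4°–122.4°] cycloidal, h=15: full span → s += 15 → s = 29.0000
seg 3 [122.4°–144.6°] dwell: s stays 29.0000
seg 4 [144.6°–187.6°] simple-harmonic, h=-22: θ=157.7° here. β=13.1, B=43. -22/2·(1 − cos(π·0.3047)) = -4.6651 → s = 24.3349

24.3349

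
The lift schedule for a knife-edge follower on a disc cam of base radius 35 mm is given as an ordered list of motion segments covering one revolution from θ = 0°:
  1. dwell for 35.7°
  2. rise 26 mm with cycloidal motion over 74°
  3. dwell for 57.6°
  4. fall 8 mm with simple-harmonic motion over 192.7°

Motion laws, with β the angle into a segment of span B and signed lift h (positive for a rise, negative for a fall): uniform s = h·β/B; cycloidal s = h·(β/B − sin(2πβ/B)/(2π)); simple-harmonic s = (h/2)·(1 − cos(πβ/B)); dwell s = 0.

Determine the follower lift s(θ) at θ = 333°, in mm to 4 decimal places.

seg 1 [0°–35.7°] dwell: s stays 0.0000
seg 2 [35.7°–109.7°] cycloidal, h=26: full span → s += 26 → s = 26.0000
seg 3 [109.7°–167.3°] dwell: s stays 26.0000
seg 4 [167.3°–360°] simple-harmonic, h=-8: θ=333° here. β=165.7, B=192.7. -8/2·(1 − cos(π·0.8599)) = -7.6187 → s = 18.3813

18.3813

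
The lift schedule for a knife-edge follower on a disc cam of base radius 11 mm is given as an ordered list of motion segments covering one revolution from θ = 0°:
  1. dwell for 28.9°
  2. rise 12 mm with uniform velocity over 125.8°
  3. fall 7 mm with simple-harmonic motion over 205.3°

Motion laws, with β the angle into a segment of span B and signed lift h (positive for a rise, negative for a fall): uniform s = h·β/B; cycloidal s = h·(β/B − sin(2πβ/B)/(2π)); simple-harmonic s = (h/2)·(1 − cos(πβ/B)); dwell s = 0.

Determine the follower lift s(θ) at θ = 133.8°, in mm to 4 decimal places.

seg 1 [0°–28.9°] dwell: s stays 0.0000
seg 2 [28.9°–154.7°] uniform, h=12: θ=133.8° here. β=104.9, B=125.8. 12·104.9/125.8 = 10.0064 → s = 10.0064

10.0064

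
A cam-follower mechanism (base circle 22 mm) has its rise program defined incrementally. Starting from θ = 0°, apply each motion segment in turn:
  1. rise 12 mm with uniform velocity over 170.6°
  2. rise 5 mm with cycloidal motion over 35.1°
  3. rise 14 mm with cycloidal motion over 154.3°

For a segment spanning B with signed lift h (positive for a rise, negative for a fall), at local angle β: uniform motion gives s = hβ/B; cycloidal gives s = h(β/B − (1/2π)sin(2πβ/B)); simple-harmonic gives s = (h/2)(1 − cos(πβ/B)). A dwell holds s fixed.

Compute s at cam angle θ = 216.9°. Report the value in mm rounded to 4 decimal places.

seg 1 [0°–170.6°] uniform, h=12: full span → s += 12 → s = 12.0000
seg 2 [170.6°–205.7°] cycloidal, h=5: full span → s += 5 → s = 17.0000
seg 3 [205.7°–360°] cycloidal, h=14: θ=216.9° here. β=11.2, B=154.3. 14·(0.0726 − sin(2π·0.0726)/(2π)) = 0.0349 → s = 17.0349

17.0349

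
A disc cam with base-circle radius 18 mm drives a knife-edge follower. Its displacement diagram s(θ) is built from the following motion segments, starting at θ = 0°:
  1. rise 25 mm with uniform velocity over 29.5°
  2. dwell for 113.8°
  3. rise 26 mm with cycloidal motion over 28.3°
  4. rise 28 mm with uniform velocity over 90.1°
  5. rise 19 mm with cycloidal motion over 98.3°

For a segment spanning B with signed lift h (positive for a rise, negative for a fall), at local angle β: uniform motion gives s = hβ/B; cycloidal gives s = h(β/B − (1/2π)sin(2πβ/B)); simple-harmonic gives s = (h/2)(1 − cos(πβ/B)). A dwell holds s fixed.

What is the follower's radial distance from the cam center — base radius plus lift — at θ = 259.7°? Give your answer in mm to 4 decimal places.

seg 1 [0°–29.5°] uniform, h=25: full span → s += 25 → s = 25.0000
seg 2 [29.5°–143.3°] dwell: s stays 25.0000
seg 3 [143.3°–171.6°] cycloidal, h=26: full span → s += 26 → s = 51.0000
seg 4 [171.6°–261.7°] uniform, h=28: θ=259.7° here. β=88.1, B=90.1. 28·88.1/90.1 = 27.3785 → s = 78.3785
radial distance = base radius + s = 18 + 78.3785 = 96.3785

96.3785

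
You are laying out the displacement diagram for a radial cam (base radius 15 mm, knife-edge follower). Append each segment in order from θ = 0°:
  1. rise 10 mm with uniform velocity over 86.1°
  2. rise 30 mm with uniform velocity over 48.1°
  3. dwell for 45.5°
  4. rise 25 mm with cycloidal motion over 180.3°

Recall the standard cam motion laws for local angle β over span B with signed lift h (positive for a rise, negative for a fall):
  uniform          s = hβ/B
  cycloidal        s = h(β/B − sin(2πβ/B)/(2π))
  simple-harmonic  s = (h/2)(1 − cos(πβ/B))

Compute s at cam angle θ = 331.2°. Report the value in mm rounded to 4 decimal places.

seg 1 [0°–86.1°] uniform, h=10: full span → s += 10 → s = 10.0000
seg 2 [86.1°–134.2°] uniform, h=30: full span → s += 30 → s = 40.0000
seg 3 [134.2°–179.7°] dwell: s stays 40.0000
seg 4 [179.7°–360°] cycloidal, h=25: θ=331.2° here. β=151.5, B=180.3. 25·(0.8403 − sin(2π·0.8403)/(2π)) = 24.3626 → s = 64.3626

64.3626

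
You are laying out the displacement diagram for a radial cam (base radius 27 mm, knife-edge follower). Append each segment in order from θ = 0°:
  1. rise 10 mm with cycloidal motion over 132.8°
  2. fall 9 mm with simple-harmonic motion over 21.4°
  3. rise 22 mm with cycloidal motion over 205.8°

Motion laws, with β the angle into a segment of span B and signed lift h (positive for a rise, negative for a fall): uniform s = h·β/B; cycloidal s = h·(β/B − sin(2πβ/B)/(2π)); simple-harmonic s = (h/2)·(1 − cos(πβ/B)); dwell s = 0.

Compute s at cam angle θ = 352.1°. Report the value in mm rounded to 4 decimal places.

seg 1 [0°–132.8°] cycloidal, h=10: full span → s += 10 → s = 10.0000
seg 2 [132.8°–154.2°] simple-harmonic, h=-9: full span → s += -9 → s = 1.0000
seg 3 [154.2°–360°] cycloidal, h=22: θ=352.1° here. β=197.9, B=205.8. 22·(0.9616 − sin(2π·0.9616)/(2π)) = 21.9918 → s = 22.9918

22.9918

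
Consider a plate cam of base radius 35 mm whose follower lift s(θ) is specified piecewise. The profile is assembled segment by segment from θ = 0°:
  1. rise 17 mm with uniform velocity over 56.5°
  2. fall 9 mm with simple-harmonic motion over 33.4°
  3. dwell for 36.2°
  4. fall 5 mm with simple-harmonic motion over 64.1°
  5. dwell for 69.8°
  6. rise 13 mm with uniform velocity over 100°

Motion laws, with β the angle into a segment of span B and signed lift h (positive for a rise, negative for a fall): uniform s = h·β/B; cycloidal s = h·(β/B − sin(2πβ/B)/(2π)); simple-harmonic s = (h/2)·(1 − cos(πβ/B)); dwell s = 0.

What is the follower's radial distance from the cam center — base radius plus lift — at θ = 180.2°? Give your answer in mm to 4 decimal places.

seg 1 [0°–56.5°] uniform, h=17: full span → s += 17 → s = 17.0000
seg 2 [56.5°–89.9°] simple-harmonic, h=-9: full span → s += -9 → s = 8.0000
seg 3 [89.9°–126.1°] dwell: s stays 8.0000
seg 4 [126.1°–190.2°] simple-harmonic, h=-5: θ=180.2° here. β=54.1, B=64.1. -5/2·(1 − cos(π·0.8440)) = -4.7057 → s = 3.2943
radial distance = base radius + s = 35 + 3.2943 = 38.2943

38.2943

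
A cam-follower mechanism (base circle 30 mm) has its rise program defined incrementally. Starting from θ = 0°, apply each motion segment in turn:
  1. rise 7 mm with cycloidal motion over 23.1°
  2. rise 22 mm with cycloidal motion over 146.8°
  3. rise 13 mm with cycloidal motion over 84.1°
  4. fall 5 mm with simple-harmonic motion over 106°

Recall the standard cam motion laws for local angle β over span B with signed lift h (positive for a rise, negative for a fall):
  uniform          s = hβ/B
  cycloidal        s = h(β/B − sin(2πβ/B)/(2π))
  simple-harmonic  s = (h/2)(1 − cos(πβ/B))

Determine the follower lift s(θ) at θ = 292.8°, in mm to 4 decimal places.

seg 1 [0°–23.1°] cycloidal, h=7: full span → s += 7 → s = 7.0000
seg 2 [23.1°–169.9°] cycloidal, h=22: full span → s += 22 → s = 29.0000
seg 3 [169.9°–254°] cycloidal, h=13: full span → s += 13 → s = 42.0000
seg 4 [254°–360°] simple-harmonic, h=-5: θ=292.8° here. β=38.8, B=106. -5/2·(1 − cos(π·0.3660)) = -1.4786 → s = 40.5214

40.5214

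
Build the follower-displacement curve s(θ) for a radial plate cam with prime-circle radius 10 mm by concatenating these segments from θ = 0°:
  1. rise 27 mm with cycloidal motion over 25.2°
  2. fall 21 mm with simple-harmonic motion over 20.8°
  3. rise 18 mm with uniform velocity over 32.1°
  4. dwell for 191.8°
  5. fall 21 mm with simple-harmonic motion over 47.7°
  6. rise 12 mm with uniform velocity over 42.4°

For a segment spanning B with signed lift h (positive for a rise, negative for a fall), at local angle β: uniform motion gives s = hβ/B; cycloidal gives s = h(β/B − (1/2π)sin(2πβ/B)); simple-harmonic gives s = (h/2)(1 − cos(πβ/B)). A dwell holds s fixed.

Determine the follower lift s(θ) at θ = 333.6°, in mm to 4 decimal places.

seg 1 [0°–25.2°] cycloidal, h=27: full span → s += 27 → s = 27.0000
seg 2 [25.2°–46°] simple-harmonic, h=-21: full span → s += -21 → s = 6.0000
seg 3 [46°–78.1°] uniform, h=18: full span → s += 18 → s = 24.0000
seg 4 [78.1°–269.9°] dwell: s stays 24.0000
seg 5 [269.9°–317.6°] simple-harmonic, h=-21: full span → s += -21 → s = 3.0000
seg 6 [317.6°–360°] uniform, h=12: θ=333.6° here. β=16, B=42.4. 12·16/42.4 = 4.5283 → s = 7.5283

7.5283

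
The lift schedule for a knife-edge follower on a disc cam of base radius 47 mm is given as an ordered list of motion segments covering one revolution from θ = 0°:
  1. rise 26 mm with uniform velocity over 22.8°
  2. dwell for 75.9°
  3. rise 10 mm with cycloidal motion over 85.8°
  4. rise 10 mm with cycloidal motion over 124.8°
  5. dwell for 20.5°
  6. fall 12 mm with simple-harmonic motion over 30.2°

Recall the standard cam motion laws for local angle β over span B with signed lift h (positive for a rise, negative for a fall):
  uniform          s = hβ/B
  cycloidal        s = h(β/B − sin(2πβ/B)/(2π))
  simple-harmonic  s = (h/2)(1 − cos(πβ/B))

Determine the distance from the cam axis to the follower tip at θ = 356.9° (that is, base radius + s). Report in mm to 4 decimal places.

seg 1 [0°–22.8°] uniform, h=26: full span → s += 26 → s = 26.0000
seg 2 [22.8°–98.7°] dwell: s stays 26.0000
seg 3 [98.7°–184.5°] cycloidal, h=10: full span → s += 10 → s = 36.0000
seg 4 [184.5°–309.3°] cycloidal, h=10: full span → s += 10 → s = 46.0000
seg 5 [309.3°–329.8°] dwell: s stays 46.0000
seg 6 [329.8°–360°] simple-harmonic, h=-12: θ=356.9° here. β=27.1, B=30.2. -12/2·(1 − cos(π·0.8974)) = -11.6907 → s = 34.3093
radial distance = base radius + s = 47 + 34.3093 = 81.3093

81.3093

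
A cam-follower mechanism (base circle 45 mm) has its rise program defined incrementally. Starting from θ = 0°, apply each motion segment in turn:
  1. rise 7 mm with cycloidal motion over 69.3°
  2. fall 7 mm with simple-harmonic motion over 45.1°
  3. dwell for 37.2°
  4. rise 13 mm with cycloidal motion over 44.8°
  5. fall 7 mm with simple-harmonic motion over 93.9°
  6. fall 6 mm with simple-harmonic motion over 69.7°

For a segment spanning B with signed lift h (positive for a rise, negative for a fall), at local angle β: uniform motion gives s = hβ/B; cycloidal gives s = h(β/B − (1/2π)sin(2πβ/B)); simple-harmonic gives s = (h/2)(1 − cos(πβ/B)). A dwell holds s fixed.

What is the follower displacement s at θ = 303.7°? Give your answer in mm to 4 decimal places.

seg 1 [0°–69.3°] cycloidal, h=7: full span → s += 7 → s = 7.0000
seg 2 [69.3°–114.4°] simple-harmonic, h=-7: full span → s += -7 → s = 0.0000
seg 3 [114.4°–151.6°] dwell: s stays 0.0000
seg 4 [151.6°–196.4°] cycloidal, h=13: full span → s += 13 → s = 13.0000
seg 5 [196.4°–290.3°] simple-harmonic, h=-7: full span → s += -7 → s = 6.0000
seg 6 [290.3°–360°] simple-harmonic, h=-6: θ=303.7° here. β=13.4, B=69.7. -6/2·(1 − cos(π·0.1923)) = -0.5308 → s = 5.4692

5.4692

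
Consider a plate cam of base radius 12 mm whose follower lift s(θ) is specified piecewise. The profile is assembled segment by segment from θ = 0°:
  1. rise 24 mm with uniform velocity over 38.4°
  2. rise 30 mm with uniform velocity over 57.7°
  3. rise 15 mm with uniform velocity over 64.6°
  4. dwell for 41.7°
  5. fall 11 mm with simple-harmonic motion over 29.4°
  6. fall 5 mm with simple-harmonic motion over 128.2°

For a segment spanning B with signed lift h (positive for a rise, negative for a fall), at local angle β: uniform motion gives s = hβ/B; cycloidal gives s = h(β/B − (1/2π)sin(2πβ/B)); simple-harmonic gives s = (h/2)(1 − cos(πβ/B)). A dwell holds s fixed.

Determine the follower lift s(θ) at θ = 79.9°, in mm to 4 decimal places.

seg 1 [0°–38.4°] uniform, h=24: full span → s += 24 → s = 24.0000
seg 2 [38.4°–96.1°] uniform, h=30: θ=79.9° here. β=41.5, B=57.7. 30·41.5/57.7 = 21.5771 → s = 45.5771

45.5771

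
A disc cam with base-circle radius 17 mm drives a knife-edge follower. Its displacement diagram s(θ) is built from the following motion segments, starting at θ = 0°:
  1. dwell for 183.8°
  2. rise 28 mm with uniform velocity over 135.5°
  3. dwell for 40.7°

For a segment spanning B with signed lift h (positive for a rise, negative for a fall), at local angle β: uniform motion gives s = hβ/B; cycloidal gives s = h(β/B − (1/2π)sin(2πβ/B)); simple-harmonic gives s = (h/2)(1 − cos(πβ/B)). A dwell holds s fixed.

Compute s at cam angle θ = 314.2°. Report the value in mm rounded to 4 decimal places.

seg 1 [0°–183.8°] dwell: s stays 0.0000
seg 2 [183.8°–319.3°] uniform, h=28: θ=314.2° here. β=130.4, B=135.5. 28·130.4/135.5 = 26.9461 → s = 26.9461

26.9461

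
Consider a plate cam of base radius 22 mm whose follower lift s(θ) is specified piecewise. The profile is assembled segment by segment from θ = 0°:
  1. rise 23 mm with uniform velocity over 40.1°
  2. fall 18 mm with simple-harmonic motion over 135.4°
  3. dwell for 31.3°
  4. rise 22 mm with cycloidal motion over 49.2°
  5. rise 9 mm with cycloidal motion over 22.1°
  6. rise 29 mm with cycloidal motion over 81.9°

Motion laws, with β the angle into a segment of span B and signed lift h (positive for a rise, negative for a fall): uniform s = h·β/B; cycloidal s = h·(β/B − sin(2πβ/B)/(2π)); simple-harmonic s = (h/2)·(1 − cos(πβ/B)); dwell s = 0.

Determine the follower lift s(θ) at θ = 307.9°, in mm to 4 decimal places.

seg 1 [0°–40.1°] uniform, h=23: full span → s += 23 → s = 23.0000
seg 2 [40.1°–175.5°] simple-harmonic, h=-18: full span → s += -18 → s = 5.0000
seg 3 [175.5°–206.8°] dwell: s stays 5.0000
seg 4 [206.8°–256°] cycloidal, h=22: full span → s += 22 → s = 27.0000
seg 5 [256°–278.1°] cycloidal, h=9: full span → s += 9 → s = 36.0000
seg 6 [278.1°–360°] cycloidal, h=29: θ=307.9° here. β=29.8, B=81.9. 29·(0.3639 − sin(2π·0.3639)/(2π)) = 7.0680 → s = 43.0680

43.0680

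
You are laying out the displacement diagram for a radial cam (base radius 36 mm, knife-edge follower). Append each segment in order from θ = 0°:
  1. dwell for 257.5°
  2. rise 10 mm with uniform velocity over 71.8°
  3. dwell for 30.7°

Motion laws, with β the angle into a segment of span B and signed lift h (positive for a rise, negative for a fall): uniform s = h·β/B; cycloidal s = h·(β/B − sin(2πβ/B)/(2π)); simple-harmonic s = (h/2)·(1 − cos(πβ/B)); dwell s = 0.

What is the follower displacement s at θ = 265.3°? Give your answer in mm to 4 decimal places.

seg 1 [0°–257.5°] dwell: s stays 0.0000
seg 2 [257.5°–329.3°] uniform, h=10: θ=265.3° here. β=7.8, B=71.8. 10·7.8/71.8 = 1.0864 → s = 1.0864

1.0864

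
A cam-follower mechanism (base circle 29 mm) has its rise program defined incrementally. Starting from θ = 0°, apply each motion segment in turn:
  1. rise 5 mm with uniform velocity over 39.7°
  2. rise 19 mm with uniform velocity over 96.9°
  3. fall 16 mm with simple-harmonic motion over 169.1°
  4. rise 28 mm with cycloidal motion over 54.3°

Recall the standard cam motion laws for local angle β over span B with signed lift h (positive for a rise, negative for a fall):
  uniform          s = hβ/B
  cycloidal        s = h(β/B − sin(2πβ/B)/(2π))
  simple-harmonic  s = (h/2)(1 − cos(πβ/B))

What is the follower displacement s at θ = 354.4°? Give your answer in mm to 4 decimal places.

seg 1 [0°–39.7°] uniform, h=5: full span → s += 5 → s = 5.0000
seg 2 [39.7°–136.6°] uniform, h=19: full span → s += 19 → s = 24.0000
seg 3 [136.6°–305.7°] simple-harmonic, h=-16: full span → s += -16 → s = 8.0000
seg 4 [305.7°–360°] cycloidal, h=28: θ=354.4° here. β=48.7, B=54.3. 28·(0.8969 − sin(2π·0.8969)/(2π)) = 27.8021 → s = 35.8021

35.8021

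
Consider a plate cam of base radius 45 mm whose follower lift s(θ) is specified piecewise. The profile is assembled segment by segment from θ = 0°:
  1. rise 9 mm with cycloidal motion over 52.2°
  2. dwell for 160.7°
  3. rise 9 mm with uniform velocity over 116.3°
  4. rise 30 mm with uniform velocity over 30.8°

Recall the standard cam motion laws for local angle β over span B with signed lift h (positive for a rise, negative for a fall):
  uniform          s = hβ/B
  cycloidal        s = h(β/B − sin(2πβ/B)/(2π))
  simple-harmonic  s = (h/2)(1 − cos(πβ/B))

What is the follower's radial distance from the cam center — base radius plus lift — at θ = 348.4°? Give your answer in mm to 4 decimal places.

seg 1 [0°–52.2°] cycloidal, h=9: full span → s += 9 → s = 9.0000
seg 2 [52.2°–212.9°] dwell: s stays 9.0000
seg 3 [212.9°–329.2°] uniform, h=9: full span → s += 9 → s = 18.0000
seg 4 [329.2°–360°] uniform, h=30: θ=348.4° here. β=19.2, B=30.8. 30·19.2/30.8 = 18.7013 → s = 36.7013
radial distance = base radius + s = 45 + 36.7013 = 81.7013

81.7013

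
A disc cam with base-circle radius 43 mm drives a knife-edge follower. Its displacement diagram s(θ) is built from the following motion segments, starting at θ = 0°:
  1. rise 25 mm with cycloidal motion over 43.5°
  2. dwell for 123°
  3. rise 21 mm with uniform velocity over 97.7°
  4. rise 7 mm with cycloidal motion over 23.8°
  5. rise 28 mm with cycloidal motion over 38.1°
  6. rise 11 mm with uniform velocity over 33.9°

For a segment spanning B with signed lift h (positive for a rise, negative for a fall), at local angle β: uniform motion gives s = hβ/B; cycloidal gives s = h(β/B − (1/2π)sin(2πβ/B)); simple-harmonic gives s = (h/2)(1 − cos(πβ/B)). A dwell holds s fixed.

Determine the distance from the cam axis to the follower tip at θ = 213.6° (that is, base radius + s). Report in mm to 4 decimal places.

seg 1 [0°–43.5°] cycloidal, h=25: full span → s += 25 → s = 25.0000
seg 2 [43.5°–166.5°] dwell: s stays 25.0000
seg 3 [166.5°–264.2°] uniform, h=21: θ=213.6° here. β=47.1, B=97.7. 21·47.1/97.7 = 10.1238 → s = 35.1238
radial distance = base radius + s = 43 + 35.1238 = 78.1238

78.1238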